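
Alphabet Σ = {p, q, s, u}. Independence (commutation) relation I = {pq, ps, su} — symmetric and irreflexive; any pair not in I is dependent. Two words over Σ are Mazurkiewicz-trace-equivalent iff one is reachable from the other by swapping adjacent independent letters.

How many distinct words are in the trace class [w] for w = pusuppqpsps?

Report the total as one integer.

#0=p has no predecessor
#1=u depends on [0:p]
#2=s has no predecessor
#3=u depends on [1:u]
#4=p depends on [3:u]
#5=p depends on [4:p]
#6=q depends on [2:s, 3:u]
#7=p depends on [5:p]
#8=s depends on [6:q]
#9=p depends on [7:p]
#10=s depends on [8:s]
sources: [0:p, 2:s]
N(rest) = Σ N(rest − s) over sources s of rest; N(one piece) = 1:
  size 1 → [9]=1  [10]=1
  size 2 → [7,9]=1  [8,10]=1  [9,10]=2
  size 3 → [5,7,9]=1  [6,8,10]=1  [7,9,10]=3  [8,9,10]=3
  size 4 → [2,6,8,10]=1  [4,5,7,9]=1  [5,7,9,10]=4  [6,8,9,10]=4  [7,8,9,10]=6
  size 5 → [2,6,8,9,10]=5  [4,5,7,9,10]=5  [5,7,8,9,10]=10  [6,7,8,9,10]=10
  size 6 → [2,6,7,8,9,10]=15  [4,5,7,8,9,10]=15  [5,6,7,8,9,10]=20
  size 7 → [2,5,6,7,8,9,10]=35  [4,5,6,7,8,9,10]=35
  size 8 → [2,4,5,6,7,8,9,10]=70  [3,4,5,6,7,8,9,10]=35
  size 9 → [1,3,4,5,6,7,8,9,10]=35  [2,3,4,5,6,7,8,9,10]=105
  first=0(p) contributes 140
  first=2(s) contributes 35
|[w]| = 175

175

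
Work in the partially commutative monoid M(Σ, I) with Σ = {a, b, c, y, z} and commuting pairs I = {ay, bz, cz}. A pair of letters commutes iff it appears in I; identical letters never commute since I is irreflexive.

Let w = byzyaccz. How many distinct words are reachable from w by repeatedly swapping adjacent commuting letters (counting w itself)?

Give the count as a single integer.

6

piece 0:b — minimal
piece 1:y rests on {0:b}
piece 2:z rests on {1:y}
piece 3:y rests on {2:z}
piece 4:a rests on {2:z}
piece 5:c rests on {3:y, 4:a}
piece 6:c rests on {5:c}
piece 7:z rests on {3:y, 4:a}
minimal pieces: {0:b}
ways to finish when only these pieces remain (= sum over removing one remaining piece with nothing left below it):
  1 left: {6}→1  {7}→1
  2 left: {5,6}→1  {6,7}→2
  3 left: {5,6,7}→3
  4 left: {3,5,6,7}→3  {4,5,6,7}→3
  5 left: {3,4,5,6,7}→6
  6 left: {2,3,4,5,6,7}→6
  placing 0:b first → 6 extensions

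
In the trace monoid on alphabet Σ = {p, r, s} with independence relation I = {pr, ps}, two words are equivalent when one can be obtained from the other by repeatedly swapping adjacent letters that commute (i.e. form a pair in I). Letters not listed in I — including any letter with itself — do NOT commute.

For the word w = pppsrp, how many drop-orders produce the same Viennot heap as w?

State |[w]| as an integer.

#0=p has no predecessor
#1=p depends on [0:p]
#2=p depends on [1:p]
#3=s has no predecessor
#4=r depends on [3:s]
#5=p depends on [2:p]
sources: [0:p, 3:s]
N(rest) = Σ N(rest − s) over sources s of rest; N(one piece) = 1:
  size 1 → [4]=1  [5]=1
  size 2 → [2,5]=1  [3,4]=1  [4,5]=2
  size 3 → [1,2,5]=1  [2,4,5]=3  [3,4,5]=3
  size 4 → [0,1,2,5]=1  [1,2,4,5]=4  [2,3,4,5]=6
  first=0(p) contributes 10
  first=3(s) contributes 5
|[w]| = 15

15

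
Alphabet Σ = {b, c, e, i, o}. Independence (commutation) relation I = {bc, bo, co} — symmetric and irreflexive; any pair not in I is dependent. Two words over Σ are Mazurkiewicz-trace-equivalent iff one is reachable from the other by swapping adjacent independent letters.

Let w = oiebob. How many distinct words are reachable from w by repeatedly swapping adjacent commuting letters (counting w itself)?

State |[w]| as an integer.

0(o) covers ∅
1(i) covers 0:o
2(e) covers 1:i
3(b) covers 2:e
4(o) covers 2:e
5(b) covers 3:b
floor of heap: 0:o
completions by unplaced set U, small U first (add the entries for U minus each lowest piece of U):
  |U|=1: {4}:1  {5}:1
  |U|=2: {3,5}:1  {4,5}:2
  |U|=3: {3,4,5}:3
  |U|=4: {2,3,4,5}:3
  start at 0(o): 3

3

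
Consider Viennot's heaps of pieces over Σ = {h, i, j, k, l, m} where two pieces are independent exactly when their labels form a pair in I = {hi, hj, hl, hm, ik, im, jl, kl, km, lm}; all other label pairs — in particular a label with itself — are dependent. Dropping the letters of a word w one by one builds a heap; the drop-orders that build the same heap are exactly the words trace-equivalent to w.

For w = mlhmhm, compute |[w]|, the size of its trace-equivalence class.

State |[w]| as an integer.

60

drop 0:m onto floor
drop 1:l onto floor
drop 2:h onto floor
drop 3:m onto {0:m}
drop 4:h onto {2:h}
drop 5:m onto {3:m}
ground layer = {0:m, 1:l, 2:h}
drop-orders for the pieces not yet dropped (sum over which currently-grounded one goes next):
  1 to go: {1} 1  {4} 1  {5} 1
  2 to go: {1,4} 2  {1,5} 2  {2,4} 1  {3,5} 1  {4,5} 2
  3 to go: {0,3,5} 1  {1,2,4} 3  {1,3,5} 3  {1,4,5} 6  {2,4,5} 3  {3,4,5} 3
  4 to go: {0,1,3,5} 4  {0,3,4,5} 4  {1,2,4,5} 12  {1,3,4,5} 12  {2,3,4,5} 6
  if 0:m drops first: 30 orders
  if 1:l drops first: 10 orders
  if 2:h drops first: 20 orders
heap linearizations: 60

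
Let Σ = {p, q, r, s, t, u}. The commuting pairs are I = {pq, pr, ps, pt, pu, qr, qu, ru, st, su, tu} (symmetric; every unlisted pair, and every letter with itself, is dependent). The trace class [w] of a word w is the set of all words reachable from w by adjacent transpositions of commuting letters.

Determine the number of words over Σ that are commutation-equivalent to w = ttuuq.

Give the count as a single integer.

0(t) covers ∅
1(t) covers 0:t
2(u) covers ∅
3(u) covers 2:u
4(q) covers 1:t
floor of heap: 0:t, 2:u
completions by unplaced set U, small U first (add the entries for U minus each lowest piece of U):
  |U|=1: {3}:1  {4}:1
  |U|=2: {1,4}:1  {2,3}:1  {3,4}:2
  |U|=3: {0,1,4}:1  {1,3,4}:3  {2,3,4}:3
  start at 0(t): 6
  start at 2(u): 4
sum over floor = 10

10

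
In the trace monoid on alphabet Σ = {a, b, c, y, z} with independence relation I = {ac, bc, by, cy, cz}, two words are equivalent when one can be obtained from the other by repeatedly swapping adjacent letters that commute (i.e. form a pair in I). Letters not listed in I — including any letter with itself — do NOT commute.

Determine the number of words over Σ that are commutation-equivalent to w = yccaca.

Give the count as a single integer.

piece 0:y — minimal
piece 1:c — minimal
piece 2:c rests on {1:c}
piece 3:a rests on {0:y}
piece 4:c rests on {2:c}
piece 5:a rests on {3:a}
minimal pieces: {0:y, 1:c}
ways to finish when only these pieces remain (= sum over removing one remaining piece with nothing left below it):
  1 left: {4}→1  {5}→1
  2 left: {2,4}→1  {3,5}→1  {4,5}→2
  3 left: {0,3,5}→1  {1,2,4}→1  {2,4,5}→3  {3,4,5}→3
  4 left: {0,3,4,5}→4  {1,2,4,5}→4  {2,3,4,5}→6
  placing 0:y first → 10 extensions
  placing 1:c first → 10 extensions
total linear extensions = 20

20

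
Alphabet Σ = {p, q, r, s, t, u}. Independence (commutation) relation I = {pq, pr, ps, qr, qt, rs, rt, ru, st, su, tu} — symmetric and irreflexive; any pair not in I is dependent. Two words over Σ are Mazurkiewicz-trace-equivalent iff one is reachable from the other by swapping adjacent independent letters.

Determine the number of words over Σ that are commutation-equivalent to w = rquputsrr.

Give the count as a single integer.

840

#0=r has no predecessor
#1=q has no predecessor
#2=u depends on [1:q]
#3=p depends on [2:u]
#4=u depends on [3:p]
#5=t depends on [3:p]
#6=s depends on [1:q]
#7=r depends on [0:r]
#8=r depends on [7:r]
sources: [0:r, 1:q]
N(rest) = Σ N(rest − s) over sources s of rest; N(one piece) = 1:
  size 1 → [4]=1  [5]=1  [6]=1  [8]=1
  size 2 → [4,5]=2  [4,6]=2  [4,8]=2  [5,6]=2  [5,8]=2  [6,8]=2  [7,8]=1
  size 3 → [0,7,8]=1  [3,4,5]=2  [4,5,6]=6  [4,5,8]=6  [4,6,8]=6  [4,7,8]=3  [5,6,8]=6  [5,7,8]=3  [6,7,8]=3
  size 4 → [0,4,7,8]=4  [0,5,7,8]=4  [0,6,7,8]=4  [2,3,4,5]=2  [3,4,5,6]=8  [3,4,5,8]=8  [4,5,6,8]=24  [4,5,7,8]=12  [4,6,7,8]=12  [5,6,7,8]=12
  size 5 → [0,4,5,7,8]=20  [0,4,6,7,8]=20  [0,5,6,7,8]=20  [2,3,4,5,6]=10  [2,3,4,5,8]=10  [3,4,5,6,8]=40  [3,4,5,7,8]=20  [4,5,6,7,8]=60
  size 6 → [0,3,4,5,7,8]=40  [0,4,5,6,7,8]=120  [1,2,3,4,5,6]=10  [2,3,4,5,6,8]=60  [2,3,4,5,7,8]=30  [3,4,5,6,7,8]=120
  size 7 → [0,2,3,4,5,7,8]=70  [0,3,4,5,6,7,8]=280  [1,2,3,4,5,6,8]=70  [2,3,4,5,6,7,8]=210
  first=0(r) contributes 280
  first=1(q) contributes 560
|[w]| = 840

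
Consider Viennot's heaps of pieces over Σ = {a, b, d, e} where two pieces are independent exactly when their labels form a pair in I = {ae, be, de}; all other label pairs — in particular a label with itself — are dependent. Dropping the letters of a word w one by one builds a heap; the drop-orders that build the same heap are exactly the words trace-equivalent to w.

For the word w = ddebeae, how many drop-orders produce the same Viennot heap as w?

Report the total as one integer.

35

drop 0:d onto floor
drop 1:d onto {0:d}
drop 2:e onto floor
drop 3:b onto {1:d}
drop 4:e onto {2:e}
drop 5:a onto {3:b}
drop 6:e onto {4:e}
ground layer = {0:d, 2:e}
drop-orders for the pieces not yet dropped (sum over which currently-grounded one goes next):
  1 to go: {5} 1  {6} 1
  2 to go: {3,5} 1  {4,6} 1  {5,6} 2
  3 to go: {1,3,5} 1  {2,4,6} 1  {3,5,6} 3  {4,5,6} 3
  4 to go: {0,1,3,5} 1  {1,3,5,6} 4  {2,4,5,6} 4  {3,4,5,6} 6
  5 to go: {0,1,3,5,6} 5  {1,3,4,5,6} 10  {2,3,4,5,6} 10
  if 0:d drops first: 20 orders
  if 2:e drops first: 15 orders
heap linearizations: 35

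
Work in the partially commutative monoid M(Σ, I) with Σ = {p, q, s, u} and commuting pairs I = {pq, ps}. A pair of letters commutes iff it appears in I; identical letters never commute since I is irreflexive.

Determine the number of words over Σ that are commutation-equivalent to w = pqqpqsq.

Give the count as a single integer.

21

piece 0:p — minimal
piece 1:q — minimal
piece 2:q rests on {1:q}
piece 3:p rests on {0:p}
piece 4:q rests on {2:q}
piece 5:s rests on {4:q}
piece 6:q rests on {5:s}
minimal pieces: {0:p, 1:q}
ways to finish when only these pieces remain (= sum over removing one remaining piece with nothing left below it):
  1 left: {3}→1  {6}→1
  2 left: {0,3}→1  {3,6}→2  {5,6}→1
  3 left: {0,3,6}→3  {3,5,6}→3  {4,5,6}→1
  4 left: {0,3,5,6}→6  {2,4,5,6}→1  {3,4,5,6}→4
  5 left: {0,3,4,5,6}→10  {1,2,4,5,6}→1  {2,3,4,5,6}→5
  placing 0:p first → 6 extensions
  placing 1:q first → 15 extensions
total linear extensions = 21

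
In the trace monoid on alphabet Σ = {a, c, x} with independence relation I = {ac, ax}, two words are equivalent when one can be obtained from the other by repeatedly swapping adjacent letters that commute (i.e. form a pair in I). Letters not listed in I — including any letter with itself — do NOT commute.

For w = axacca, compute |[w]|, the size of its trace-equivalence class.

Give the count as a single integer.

20

piece 0:a — minimal
piece 1:x — minimal
piece 2:a rests on {0:a}
piece 3:c rests on {1:x}
piece 4:c rests on {3:c}
piece 5:a rests on {2:a}
minimal pieces: {0:a, 1:x}
ways to finish when only these pieces remain (= sum over removing one remaining piece with nothing left below it):
  1 left: {4}→1  {5}→1
  2 left: {2,5}→1  {3,4}→1  {4,5}→2
  3 left: {0,2,5}→1  {1,3,4}→1  {2,4,5}→3  {3,4,5}→3
  4 left: {0,2,4,5}→4  {1,3,4,5}→4  {2,3,4,5}→6
  placing 0:a first → 10 extensions
  placing 1:x first → 10 extensions
total linear extensions = 20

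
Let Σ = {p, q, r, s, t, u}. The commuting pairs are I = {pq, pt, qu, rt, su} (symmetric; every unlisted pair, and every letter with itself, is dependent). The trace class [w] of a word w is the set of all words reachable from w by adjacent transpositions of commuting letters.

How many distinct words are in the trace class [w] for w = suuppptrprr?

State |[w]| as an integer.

piece 0:s — minimal
piece 1:u — minimal
piece 2:u rests on {1:u}
piece 3:p rests on {0:s, 2:u}
piece 4:p rests on {3:p}
piece 5:p rests on {4:p}
piece 6:t rests on {0:s, 2:u}
piece 7:r rests on {5:p}
piece 8:p rests on {7:r}
piece 9:r rests on {8:p}
piece 10:r rests on {9:r}
minimal pieces: {0:s, 1:u}
ways to finish when only these pieces remain (= sum over removing one remaining piece with nothing left below it):
  1 left: {6}→1  {10}→1
  2 left: {6,10}→2  {9,10}→1
  3 left: {6,9,10}→3  {8,9,10}→1
  4 left: {6,8,9,10}→4  {7,8,9,10}→1
  5 left: {5,7,8,9,10}→1  {6,7,8,9,10}→5
  6 left: {4,5,7,8,9,10}→1  {5,6,7,8,9,10}→6
  7 left: {3,4,5,7,8,9,10}→1  {4,5,6,7,8,9,10}→7
  8 left: {3,4,5,6,7,8,9,10}→8
  9 left: {0,3,4,5,6,7,8,9,10}→8  {2,3,4,5,6,7,8,9,10}→8
  placing 0:s first → 8 extensions
  placing 1:u first → 16 extensions
total linear extensions = 24

24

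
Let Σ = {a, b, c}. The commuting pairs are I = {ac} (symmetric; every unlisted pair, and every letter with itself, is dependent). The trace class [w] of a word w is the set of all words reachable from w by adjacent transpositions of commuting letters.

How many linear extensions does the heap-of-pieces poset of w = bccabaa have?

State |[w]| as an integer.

3

#0=b has no predecessor
#1=c depends on [0:b]
#2=c depends on [1:c]
#3=a depends on [0:b]
#4=b depends on [2:c, 3:a]
#5=a depends on [4:b]
#6=a depends on [5:a]
sources: [0:b]
N(rest) = Σ N(rest − s) over sources s of rest; N(one piece) = 1:
  size 1 → [6]=1
  size 2 → [5,6]=1
  size 3 → [4,5,6]=1
  size 4 → [2,4,5,6]=1  [3,4,5,6]=1
  size 5 → [1,2,4,5,6]=1  [2,3,4,5,6]=2
  first=0(b) contributes 3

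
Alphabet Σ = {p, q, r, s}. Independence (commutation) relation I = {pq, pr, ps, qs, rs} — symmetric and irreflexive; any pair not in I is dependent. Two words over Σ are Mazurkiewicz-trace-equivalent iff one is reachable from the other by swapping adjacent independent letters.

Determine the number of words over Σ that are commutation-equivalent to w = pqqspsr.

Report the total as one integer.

210

piece 0:p — minimal
piece 1:q — minimal
piece 2:q rests on {1:q}
piece 3:s — minimal
piece 4:p rests on {0:p}
piece 5:s rests on {3:s}
piece 6:r rests on {2:q}
minimal pieces: {0:p, 1:q, 3:s}
ways to finish when only these pieces remain (= sum over removing one remaining piece with nothing left below it):
  1 left: {4}→1  {5}→1  {6}→1
  2 left: {0,4}→1  {2,6}→1  {3,5}→1  {4,5}→2  {4,6}→2  {5,6}→2
  3 left: {0,4,5}→3  {0,4,6}→3  {1,2,6}→1  {2,4,6}→3  {2,5,6}→3  {3,4,5}→3  {3,5,6}→3  {4,5,6}→6
  4 left: {0,2,4,6}→6  {0,3,4,5}→6  {0,4,5,6}→12  {1,2,4,6}→4  {1,2,5,6}→4  {2,3,5,6}→6  {2,4,5,6}→12  {3,4,5,6}→12
  5 left: {0,1,2,4,6}→10  {0,2,4,5,6}→30  {0,3,4,5,6}→30  {1,2,3,5,6}→10  {1,2,4,5,6}→20  {2,3,4,5,6}→30
  placing 0:p first → 60 extensions
  placing 1:q first → 90 extensions
  placing 3:s first → 60 extensions
total linear extensions = 210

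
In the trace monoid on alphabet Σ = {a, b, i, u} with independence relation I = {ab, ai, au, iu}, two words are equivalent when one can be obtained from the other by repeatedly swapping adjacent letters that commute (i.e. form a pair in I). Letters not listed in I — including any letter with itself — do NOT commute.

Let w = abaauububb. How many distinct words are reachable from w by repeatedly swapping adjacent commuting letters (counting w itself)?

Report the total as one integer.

120

piece 0:a — minimal
piece 1:b — minimal
piece 2:a rests on {0:a}
piece 3:a rests on {2:a}
piece 4:u rests on {1:b}
piece 5:u rests on {4:u}
piece 6:b rests on {5:u}
piece 7:u rests on {6:b}
piece 8:b rests on {7:u}
piece 9:b rests on {8:b}
minimal pieces: {0:a, 1:b}
ways to finish when only these pieces remain (= sum over removing one remaining piece with nothing left below it):
  1 left: {3}→1  {9}→1
  2 left: {2,3}→1  {3,9}→2  {8,9}→1
  3 left: {0,2,3}→1  {2,3,9}→3  {3,8,9}→3  {7,8,9}→1
  4 left: {0,2,3,9}→4  {2,3,8,9}→6  {3,7,8,9}→4  {6,7,8,9}→1
  5 left: {0,2,3,8,9}→10  {2,3,7,8,9}→10  {3,6,7,8,9}→5  {5,6,7,8,9}→1
  6 left: {0,2,3,7,8,9}→20  {2,3,6,7,8,9}→15  {3,5,6,7,8,9}→6  {4,5,6,7,8,9}→1
  7 left: {0,2,3,6,7,8,9}→35  {1,4,5,6,7,8,9}→1  {2,3,5,6,7,8,9}→21  {3,4,5,6,7,8,9}→7
  8 left: {0,2,3,5,6,7,8,9}→56  {1,3,4,5,6,7,8,9}→8  {2,3,4,5,6,7,8,9}→28
  placing 0:a first → 36 extensions
  placing 1:b first → 84 extensions
total linear extensions = 120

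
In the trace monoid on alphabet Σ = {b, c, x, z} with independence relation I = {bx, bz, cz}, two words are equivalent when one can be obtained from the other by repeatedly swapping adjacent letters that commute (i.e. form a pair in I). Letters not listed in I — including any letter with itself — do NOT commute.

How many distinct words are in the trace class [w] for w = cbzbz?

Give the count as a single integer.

10

drop 0:c onto floor
drop 1:b onto {0:c}
drop 2:z onto floor
drop 3:b onto {1:b}
drop 4:z onto {2:z}
ground layer = {0:c, 2:z}
drop-orders for the pieces not yet dropped (sum over which currently-grounded one goes next):
  1 to go: {3} 1  {4} 1
  2 to go: {1,3} 1  {2,4} 1  {3,4} 2
  3 to go: {0,1,3} 1  {1,3,4} 3  {2,3,4} 3
  if 0:c drops first: 6 orders
  if 2:z drops first: 4 orders
heap linearizations: 10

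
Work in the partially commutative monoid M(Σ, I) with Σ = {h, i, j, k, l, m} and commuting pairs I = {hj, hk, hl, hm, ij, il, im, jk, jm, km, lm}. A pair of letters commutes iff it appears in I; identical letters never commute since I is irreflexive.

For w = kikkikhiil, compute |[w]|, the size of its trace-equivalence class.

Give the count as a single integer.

piece 0:k — minimal
piece 1:i rests on {0:k}
piece 2:k rests on {1:i}
piece 3:k rests on {2:k}
piece 4:i rests on {3:k}
piece 5:k rests on {4:i}
piece 6:h rests on {4:i}
piece 7:i rests on {5:k, 6:h}
piece 8:i rests on {7:i}
piece 9:l rests on {5:k}
minimal pieces: {0:k}
ways to finish when only these pieces remain (= sum over removing one remaining piece with nothing left below it):
  1 left: {8}→1  {9}→1
  2 left: {7,8}→1  {8,9}→2
  3 left: {6,7,8}→1  {7,8,9}→3
  4 left: {5,7,8,9}→3  {6,7,8,9}→4
  5 left: {5,6,7,8,9}→7
  6 left: {4,5,6,7,8,9}→7
  7 left: {3,4,5,6,7,8,9}→7
  8 left: {2,3,4,5,6,7,8,9}→7
  placing 0:k first → 7 extensions

7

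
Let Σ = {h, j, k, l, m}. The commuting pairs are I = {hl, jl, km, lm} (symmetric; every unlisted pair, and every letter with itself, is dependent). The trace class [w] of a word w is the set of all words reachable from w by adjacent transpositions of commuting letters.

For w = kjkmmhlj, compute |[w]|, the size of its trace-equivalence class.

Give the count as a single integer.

12

piece 0:k — minimal
piece 1:j rests on {0:k}
piece 2:k rests on {1:j}
piece 3:m rests on {1:j}
piece 4:m rests on {3:m}
piece 5:h rests on {2:k, 4:m}
piece 6:l rests on {2:k}
piece 7:j rests on {5:h}
minimal pieces: {0:k}
ways to finish when only these pieces remain (= sum over removing one remaining piece with nothing left below it):
  1 left: {6}→1  {7}→1
  2 left: {5,7}→1  {6,7}→2
  3 left: {4,5,7}→1  {5,6,7}→3
  4 left: {2,5,6,7}→3  {3,4,5,7}→1  {4,5,6,7}→4
  5 left: {2,4,5,6,7}→7  {3,4,5,6,7}→5
  6 left: {2,3,4,5,6,7}→12
  placing 0:k first → 12 extensions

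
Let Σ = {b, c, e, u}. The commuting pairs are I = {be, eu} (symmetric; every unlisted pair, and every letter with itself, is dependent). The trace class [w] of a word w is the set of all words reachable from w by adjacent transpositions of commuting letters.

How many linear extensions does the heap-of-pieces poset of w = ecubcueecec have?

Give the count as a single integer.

3

drop 0:e onto floor
drop 1:c onto {0:e}
drop 2:u onto {1:c}
drop 3:b onto {2:u}
drop 4:c onto {3:b}
drop 5:u onto {4:c}
drop 6:e onto {4:c}
drop 7:e onto {6:e}
drop 8:c onto {5:u, 7:e}
drop 9:e onto {8:c}
drop 10:c onto {9:e}
ground layer = {0:e}
drop-orders for the pieces not yet dropped (sum over which currently-grounded one goes next):
  1 to go: {10} 1
  2 to go: {9,10} 1
  3 to go: {8,9,10} 1
  4 to go: {5,8,9,10} 1  {7,8,9,10} 1
  5 to go: {5,7,8,9,10} 2  {6,7,8,9,10} 1
  6 to go: {5,6,7,8,9,10} 3
  7 to go: {4,5,6,7,8,9,10} 3
  8 to go: {3,4,5,6,7,8,9,10} 3
  9 to go: {2,3,4,5,6,7,8,9,10} 3
  if 0:e drops first: 3 orders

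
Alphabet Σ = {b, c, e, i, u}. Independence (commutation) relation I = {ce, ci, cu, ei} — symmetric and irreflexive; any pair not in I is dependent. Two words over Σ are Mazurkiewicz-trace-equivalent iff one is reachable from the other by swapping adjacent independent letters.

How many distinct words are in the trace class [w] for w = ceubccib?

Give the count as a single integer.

9

0(c) covers ∅
1(e) covers ∅
2(u) covers 1:e
3(b) covers 0:c, 2:u
4(c) covers 3:b
5(c) covers 4:c
6(i) covers 3:b
7(b) covers 5:c, 6:i
floor of heap: 0:c, 1:e
completions by unplaced set U, small U first (add the entries for U minus each lowest piece of U):
  |U|=1: {7}:1
  |U|=2: {5,7}:1  {6,7}:1
  |U|=3: {4,5,7}:1  {5,6,7}:2
  |U|=4: {4,5,6,7}:3
  |U|=5: {3,4,5,6,7}:3
  |U|=6: {0,3,4,5,6,7}:3  {2,3,4,5,6,7}:3
  start at 0(c): 3
  start at 1(e): 6
sum over floor = 9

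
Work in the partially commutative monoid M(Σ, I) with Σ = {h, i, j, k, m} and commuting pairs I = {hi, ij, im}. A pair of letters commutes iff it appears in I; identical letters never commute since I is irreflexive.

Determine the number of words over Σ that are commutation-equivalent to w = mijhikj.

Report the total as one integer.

#0=m has no predecessor
#1=i has no predecessor
#2=j depends on [0:m]
#3=h depends on [2:j]
#4=i depends on [1:i]
#5=k depends on [3:h, 4:i]
#6=j depends on [5:k]
sources: [0:m, 1:i]
N(rest) = Σ N(rest − s) over sources s of rest; N(one piece) = 1:
  size 1 → [6]=1
  size 2 → [5,6]=1
  size 3 → [3,5,6]=1  [4,5,6]=1
  size 4 → [1,4,5,6]=1  [2,3,5,6]=1  [3,4,5,6]=2
  size 5 → [0,2,3,5,6]=1  [1,3,4,5,6]=3  [2,3,4,5,6]=3
  first=0(m) contributes 6
  first=1(i) contributes 4
|[w]| = 10

10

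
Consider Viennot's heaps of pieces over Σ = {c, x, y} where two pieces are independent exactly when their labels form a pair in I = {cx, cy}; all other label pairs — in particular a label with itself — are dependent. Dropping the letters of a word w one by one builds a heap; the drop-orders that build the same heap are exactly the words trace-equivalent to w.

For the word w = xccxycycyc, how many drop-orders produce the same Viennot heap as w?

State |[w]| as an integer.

0(x) covers ∅
1(c) covers ∅
2(c) covers 1:c
3(x) covers 0:x
4(y) covers 3:x
5(c) covers 2:c
6(y) covers 4:y
7(c) covers 5:c
8(y) covers 6:y
9(c) covers 7:c
floor of heap: 0:x, 1:c
completions by unplaced set U, small U first (add the entries for U minus each lowest piece of U):
  |U|=1: {8}:1  {9}:1
  |U|=2: {6,8}:1  {7,9}:1  {8,9}:2
  |U|=3: {4,6,8}:1  {5,7,9}:1  {6,8,9}:3  {7,8,9}:3
  |U|=4: {2,5,7,9}:1  {3,4,6,8}:1  {4,6,8,9}:4  {5,7,8,9}:4  {6,7,8,9}:6
  |U|=5: {0,3,4,6,8}:1  {1,2,5,7,9}:1  {2,5,7,8,9}:5  {3,4,6,8,9}:5  {4,6,7,8,9}:10  {5,6,7,8,9}:10
  |U|=6: {0,3,4,6,8,9}:6  {1,2,5,7,8,9}:6  {2,5,6,7,8,9}:15  {3,4,6,7,8,9}:15  {4,5,6,7,8,9}:20
  |U|=7: {0,3,4,6,7,8,9}:21  {1,2,5,6,7,8,9}:21  {2,4,5,6,7,8,9}:35  {3,4,5,6,7,8,9}:35
  |U|=8: {0,3,4,5,6,7,8,9}:56  {1,2,4,5,6,7,8,9}:56  {2,3,4,5,6,7,8,9}:70
  start at 0(x): 126
  start at 1(c): 126
sum over floor = 252

252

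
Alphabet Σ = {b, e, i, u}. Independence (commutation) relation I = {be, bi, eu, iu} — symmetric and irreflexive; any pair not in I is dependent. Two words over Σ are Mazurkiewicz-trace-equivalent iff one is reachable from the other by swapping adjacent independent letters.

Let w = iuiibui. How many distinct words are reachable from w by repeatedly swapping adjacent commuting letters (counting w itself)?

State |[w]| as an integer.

35

drop 0:i onto floor
drop 1:u onto floor
drop 2:i onto {0:i}
drop 3:i onto {2:i}
drop 4:b onto {1:u}
drop 5:u onto {4:b}
drop 6:i onto {3:i}
ground layer = {0:i, 1:u}
drop-orders for the pieces not yet dropped (sum over which currently-grounded one goes next):
  1 to go: {5} 1  {6} 1
  2 to go: {3,6} 1  {4,5} 1  {5,6} 2
  3 to go: {1,4,5} 1  {2,3,6} 1  {3,5,6} 3  {4,5,6} 3
  4 to go: {0,2,3,6} 1  {1,4,5,6} 4  {2,3,5,6} 4  {3,4,5,6} 6
  5 to go: {0,2,3,5,6} 5  {1,3,4,5,6} 10  {2,3,4,5,6} 10
  if 0:i drops first: 20 orders
  if 1:u drops first: 15 orders
heap linearizations: 35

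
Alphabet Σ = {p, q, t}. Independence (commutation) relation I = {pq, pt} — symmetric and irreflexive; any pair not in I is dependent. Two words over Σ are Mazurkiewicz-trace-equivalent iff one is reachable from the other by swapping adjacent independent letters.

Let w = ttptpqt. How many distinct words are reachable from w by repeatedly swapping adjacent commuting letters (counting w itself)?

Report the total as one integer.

21

piece 0:t — minimal
piece 1:t rests on {0:t}
piece 2:p — minimal
piece 3:t rests on {1:t}
piece 4:p rests on {2:p}
piece 5:q rests on {3:t}
piece 6:t rests on {5:q}
minimal pieces: {0:t, 2:p}
ways to finish when only these pieces remain (= sum over removing one remaining piece with nothing left below it):
  1 left: {4}→1  {6}→1
  2 left: {2,4}→1  {4,6}→2  {5,6}→1
  3 left: {2,4,6}→3  {3,5,6}→1  {4,5,6}→3
  4 left: {1,3,5,6}→1  {2,4,5,6}→6  {3,4,5,6}→4
  5 left: {0,1,3,5,6}→1  {1,3,4,5,6}→5  {2,3,4,5,6}→10
  placing 0:t first → 15 extensions
  placing 2:p first → 6 extensions
total linear extensions = 21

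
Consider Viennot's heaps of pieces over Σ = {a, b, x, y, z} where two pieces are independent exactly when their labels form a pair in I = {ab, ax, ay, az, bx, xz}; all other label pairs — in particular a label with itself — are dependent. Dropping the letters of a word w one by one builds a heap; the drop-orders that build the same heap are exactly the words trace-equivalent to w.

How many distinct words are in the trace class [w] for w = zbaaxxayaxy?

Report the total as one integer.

1980

drop 0:z onto floor
drop 1:b onto {0:z}
drop 2:a onto floor
drop 3:a onto {2:a}
drop 4:x onto floor
drop 5:x onto {4:x}
drop 6:a onto {3:a}
drop 7:y onto {1:b, 5:x}
drop 8:a onto {6:a}
drop 9:x onto {7:y}
drop 10:y onto {9:x}
ground layer = {0:z, 2:a, 4:x}
drop-orders for the pieces not yet dropped (sum over which currently-grounded one goes next):
  1 to go: {8} 1  {10} 1
  2 to go: {6,8} 1  {8,10} 2  {9,10} 1
  3 to go: {3,6,8} 1  {6,8,10} 3  {7,9,10} 1  {8,9,10} 3
  4 to go: {1,7,9,10} 1  {2,3,6,8} 1  {3,6,8,10} 4  {5,7,9,10} 1  {6,8,9,10} 6  {7,8,9,10} 4
  5 to go: {0,1,7,9,10} 1  {1,5,7,9,10} 2  {1,7,8,9,10} 5  {2,3,6,8,10} 5  {3,6,8,9,10} 10  {4,5,7,9,10} 1  {5,7,8,9,10} 5  {6,7,8,9,10} 10
  6 to go: {0,1,5,7,9,10} 3  {0,1,7,8,9,10} 6  {1,4,5,7,9,10} 3  {1,5,7,8,9,10} 12  {1,6,7,8,9,10} 15  {2,3,6,8,9,10} 15  {3,6,7,8,9,10} 20  {4,5,7,8,9,10} 6  {5,6,7,8,9,10} 15
  7 to go: {0,1,4,5,7,9,10} 6  {0,1,5,7,8,9,10} 21  {0,1,6,7,8,9,10} 21  {1,3,6,7,8,9,10} 35  {1,4,5,7,8,9,10} 21  {1,5,6,7,8,9,10} 42  {2,3,6,7,8,9,10} 35  {3,5,6,7,8,9,10} 35  {4,5,6,7,8,9,10} 21
  8 to go: {0,1,3,6,7,8,9,10} 56  {0,1,4,5,7,8,9,10} 48  {0,1,5,6,7,8,9,10} 84  {1,2,3,6,7,8,9,10} 70  {1,3,5,6,7,8,9,10} 112  {1,4,5,6,7,8,9,10} 84  {2,3,5,6,7,8,9,10} 70  {3,4,5,6,7,8,9,10} 56
  9 to go: {0,1,2,3,6,7,8,9,10} 126  {0,1,3,5,6,7,8,9,10} 252  {0,1,4,5,6,7,8,9,10} 216  {1,2,3,5,6,7,8,9,10} 252  {1,3,4,5,6,7,8,9,10} 252  {2,3,4,5,6,7,8,9,10} 126
  if 0:z drops first: 630 orders
  if 2:a drops first: 720 orders
  if 4:x drops first: 630 orders
heap linearizations: 1980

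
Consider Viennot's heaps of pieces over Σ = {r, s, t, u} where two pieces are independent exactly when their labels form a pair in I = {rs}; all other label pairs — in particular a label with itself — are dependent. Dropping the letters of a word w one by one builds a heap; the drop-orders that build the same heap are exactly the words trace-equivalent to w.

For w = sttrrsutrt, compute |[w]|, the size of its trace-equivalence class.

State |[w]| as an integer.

3

piece 0:s — minimal
piece 1:t rests on {0:s}
piece 2:t rests on {1:t}
piece 3:r rests on {2:t}
piece 4:r rests on {3:r}
piece 5:s rests on {2:t}
piece 6:u rests on {4:r, 5:s}
piece 7:t rests on {6:u}
piece 8:r rests on {7:t}
piece 9:t rests on {8:r}
minimal pieces: {0:s}
ways to finish when only these pieces remain (= sum over removing one remaining piece with nothing left below it):
  1 left: {9}→1
  2 left: {8,9}→1
  3 left: {7,8,9}→1
  4 left: {6,7,8,9}→1
  5 left: {4,6,7,8,9}→1  {5,6,7,8,9}→1
  6 left: {3,4,6,7,8,9}→1  {4,5,6,7,8,9}→2
  7 left: {3,4,5,6,7,8,9}→3
  8 left: {2,3,4,5,6,7,8,9}→3
  placing 0:s first → 3 extensions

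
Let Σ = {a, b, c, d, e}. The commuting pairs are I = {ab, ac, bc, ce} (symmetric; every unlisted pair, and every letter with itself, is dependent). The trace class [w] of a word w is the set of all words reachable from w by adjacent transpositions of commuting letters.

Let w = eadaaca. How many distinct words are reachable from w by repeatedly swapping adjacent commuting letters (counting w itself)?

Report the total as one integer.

piece 0:e — minimal
piece 1:a rests on {0:e}
piece 2:d rests on {1:a}
piece 3:a rests on {2:d}
piece 4:a rests on {3:a}
piece 5:c rests on {2:d}
piece 6:a rests on {4:a}
minimal pieces: {0:e}
ways to finish when only these pieces remain (= sum over removing one remaining piece with nothing left below it):
  1 left: {5}→1  {6}→1
  2 left: {4,6}→1  {5,6}→2
  3 left: {3,4,6}→1  {4,5,6}→3
  4 left: {3,4,5,6}→4
  5 left: {2,3,4,5,6}→4
  placing 0:e first → 4 extensions

4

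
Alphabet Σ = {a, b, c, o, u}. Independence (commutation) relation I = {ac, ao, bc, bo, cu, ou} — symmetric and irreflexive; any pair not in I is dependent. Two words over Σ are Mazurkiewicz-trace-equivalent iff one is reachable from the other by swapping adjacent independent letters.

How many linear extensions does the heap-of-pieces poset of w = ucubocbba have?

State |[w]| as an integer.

84

drop 0:u onto floor
drop 1:c onto floor
drop 2:u onto {0:u}
drop 3:b onto {2:u}
drop 4:o onto {1:c}
drop 5:c onto {4:o}
drop 6:b onto {3:b}
drop 7:b onto {6:b}
drop 8:a onto {7:b}
ground layer = {0:u, 1:c}
drop-orders for the pieces not yet dropped (sum over which currently-grounded one goes next):
  1 to go: {5} 1  {8} 1
  2 to go: {4,5} 1  {5,8} 2  {7,8} 1
  3 to go: {1,4,5} 1  {4,5,8} 3  {5,7,8} 3  {6,7,8} 1
  4 to go: {1,4,5,8} 4  {3,6,7,8} 1  {4,5,7,8} 6  {5,6,7,8} 4
  5 to go: {1,4,5,7,8} 10  {2,3,6,7,8} 1  {3,5,6,7,8} 5  {4,5,6,7,8} 10
  6 to go: {0,2,3,6,7,8} 1  {1,4,5,6,7,8} 20  {2,3,5,6,7,8} 6  {3,4,5,6,7,8} 15
  7 to go: {0,2,3,5,6,7,8} 7  {1,3,4,5,6,7,8} 35  {2,3,4,5,6,7,8} 21
  if 0:u drops first: 56 orders
  if 1:c drops first: 28 orders
heap linearizations: 84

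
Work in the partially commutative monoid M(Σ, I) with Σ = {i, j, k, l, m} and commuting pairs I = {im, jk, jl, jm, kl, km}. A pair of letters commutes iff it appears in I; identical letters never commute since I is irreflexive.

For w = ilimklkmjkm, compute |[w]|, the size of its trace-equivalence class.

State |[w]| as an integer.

drop 0:i onto floor
drop 1:l onto {0:i}
drop 2:i onto {1:l}
drop 3:m onto {1:l}
drop 4:k onto {2:i}
drop 5:l onto {2:i, 3:m}
drop 6:k onto {4:k}
drop 7:m onto {5:l}
drop 8:j onto {2:i}
drop 9:k onto {6:k}
drop 10:m onto {7:m}
ground layer = {0:i}
drop-orders for the pieces not yet dropped (sum over which currently-grounded one goes next):
  1 to go: {8} 1  {9} 1  {10} 1
  2 to go: {6,9} 1  {7,10} 1  {8,9} 2  {8,10} 2  {9,10} 2
  3 to go: {4,6,9} 1  {5,7,10} 1  {6,8,9} 3  {6,9,10} 3  {7,8,10} 3  {7,9,10} 3  {8,9,10} 6
  4 to go: {3,5,7,10} 1  {4,6,8,9} 4  {4,6,9,10} 4  {5,7,8,10} 4  {5,7,9,10} 4  {6,7,9,10} 6  {6,8,9,10} 12  {7,8,9,10} 12
  5 to go: {3,5,7,8,10} 5  {3,5,7,9,10} 5  {4,6,7,9,10} 10  {4,6,8,9,10} 20  {5,6,7,9,10} 10  {5,7,8,9,10} 20  {6,7,8,9,10} 30
  6 to go: {3,5,6,7,9,10} 15  {3,5,7,8,9,10} 30  {4,5,6,7,9,10} 20  {4,6,7,8,9,10} 60  {5,6,7,8,9,10} 60
  7 to go: {3,4,5,6,7,9,10} 35  {3,5,6,7,8,9,10} 105  {4,5,6,7,8,9,10} 140
  8 to go: {2,4,5,6,7,8,9,10} 140  {3,4,5,6,7,8,9,10} 280
  9 to go: {2,3,4,5,6,7,8,9,10} 420
  if 0:i drops first: 420 orders

420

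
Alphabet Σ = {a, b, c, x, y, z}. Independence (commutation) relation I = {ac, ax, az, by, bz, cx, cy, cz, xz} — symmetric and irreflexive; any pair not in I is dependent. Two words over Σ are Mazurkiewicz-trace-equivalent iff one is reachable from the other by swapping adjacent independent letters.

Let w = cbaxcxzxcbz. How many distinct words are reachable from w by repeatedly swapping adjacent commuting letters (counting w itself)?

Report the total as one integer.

3300

drop 0:c onto floor
drop 1:b onto {0:c}
drop 2:a onto {1:b}
drop 3:x onto {1:b}
drop 4:c onto {1:b}
drop 5:x onto {3:x}
drop 6:z onto floor
drop 7:x onto {5:x}
drop 8:c onto {4:c}
drop 9:b onto {2:a, 7:x, 8:c}
drop 10:z onto {6:z}
ground layer = {0:c, 6:z}
drop-orders for the pieces not yet dropped (sum over which currently-grounded one goes next):
  1 to go: {9} 1  {10} 1
  2 to go: {2,9} 1  {6,10} 1  {7,9} 1  {8,9} 1  {9,10} 2
  3 to go: {2,7,9} 2  {2,8,9} 2  {2,9,10} 3  {4,8,9} 1  {5,7,9} 1  {6,9,10} 3  {7,8,9} 2  {7,9,10} 3  {8,9,10} 3
  4 to go: {2,4,8,9} 3  {2,5,7,9} 3  {2,6,9,10} 6  {2,7,8,9} 6  {2,7,9,10} 8  {2,8,9,10} 8  {3,5,7,9} 1  {4,7,8,9} 3  {4,8,9,10} 4  {5,7,8,9} 3  {5,7,9,10} 4  {6,7,9,10} 6  {6,8,9,10} 6  {7,8,9,10} 8
  5 to go: {2,3,5,7,9} 4  {2,4,7,8,9} 12  {2,4,8,9,10} 15  {2,5,7,8,9} 12  {2,5,7,9,10} 15  {2,6,7,9,10} 20  {2,6,8,9,10} 20  {2,7,8,9,10} 30  {3,5,7,8,9} 4  {3,5,7,9,10} 5  {4,5,7,8,9} 6  {4,6,8,9,10} 10  {4,7,8,9,10} 15  {5,6,7,9,10} 10  {5,7,8,9,10} 15  {6,7,8,9,10} 20
  6 to go: {2,3,5,7,8,9} 20  {2,3,5,7,9,10} 24  {2,4,5,7,8,9} 30  {2,4,6,8,9,10} 45  {2,4,7,8,9,10} 72  {2,5,6,7,9,10} 45  {2,5,7,8,9,10} 72  {2,6,7,8,9,10} 90  {3,4,5,7,8,9} 10  {3,5,6,7,9,10} 15  {3,5,7,8,9,10} 24  {4,5,7,8,9,10} 36  {4,6,7,8,9,10} 45  {5,6,7,8,9,10} 45
  7 to go: {2,3,4,5,7,8,9} 60  {2,3,5,6,7,9,10} 84  {2,3,5,7,8,9,10} 140  {2,4,5,7,8,9,10} 210  {2,4,6,7,8,9,10} 252  {2,5,6,7,8,9,10} 252  {3,4,5,7,8,9,10} 70  {3,5,6,7,8,9,10} 84  {4,5,6,7,8,9,10} 126
  8 to go: {1,2,3,4,5,7,8,9} 60  {2,3,4,5,7,8,9,10} 480  {2,3,5,6,7,8,9,10} 560  {2,4,5,6,7,8,9,10} 840  {3,4,5,6,7,8,9,10} 280
  9 to go: {0,1,2,3,4,5,7,8,9} 60  {1,2,3,4,5,7,8,9,10} 540  {2,3,4,5,6,7,8,9,10} 2160
  if 0:c drops first: 2700 orders
  if 6:z drops first: 600 orders
heap linearizations: 3300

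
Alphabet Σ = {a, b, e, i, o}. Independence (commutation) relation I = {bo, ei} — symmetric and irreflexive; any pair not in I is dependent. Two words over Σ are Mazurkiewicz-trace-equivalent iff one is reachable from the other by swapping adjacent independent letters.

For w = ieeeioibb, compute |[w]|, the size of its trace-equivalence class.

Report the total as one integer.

#0=i has no predecessor
#1=e has no predecessor
#2=e depends on [1:e]
#3=e depends on [2:e]
#4=i depends on [0:i]
#5=o depends on [3:e, 4:i]
#6=i depends on [5:o]
#7=b depends on [6:i]
#8=b depends on [7:b]
sources: [0:i, 1:e]
N(rest) = Σ N(rest − s) over sources s of rest; N(one piece) = 1:
  size 1 → [8]=1
  size 2 → [7,8]=1
  size 3 → [6,7,8]=1
  size 4 → [5,6,7,8]=1
  size 5 → [3,5,6,7,8]=1  [4,5,6,7,8]=1
  size 6 → [0,4,5,6,7,8]=1  [2,3,5,6,7,8]=1  [3,4,5,6,7,8]=2
  size 7 → [0,3,4,5,6,7,8]=3  [1,2,3,5,6,7,8]=1  [2,3,4,5,6,7,8]=3
  first=0(i) contributes 4
  first=1(e) contributes 6
|[w]| = 10

10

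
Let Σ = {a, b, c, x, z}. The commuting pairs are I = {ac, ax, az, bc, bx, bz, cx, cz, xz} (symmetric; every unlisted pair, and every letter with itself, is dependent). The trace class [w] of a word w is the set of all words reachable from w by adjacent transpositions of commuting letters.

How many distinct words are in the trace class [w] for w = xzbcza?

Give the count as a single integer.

0(x) covers ∅
1(z) covers ∅
2(b) covers ∅
3(c) covers ∅
4(z) covers 1:z
5(a) covers 2:b
floor of heap: 0:x, 1:z, 2:b, 3:c
completions by unplaced set U, small U first (add the entries for U minus each lowest piece of U):
  |U|=1: {0}:1  {3}:1  {4}:1  {5}:1
  |U|=2: {0,3}:2  {0,4}:2  {0,5}:2  {1,4}:1  {2,5}:1  {3,4}:2  {3,5}:2  {4,5}:2
  |U|=3: {0,1,4}:3  {0,2,5}:3  {0,3,4}:6  {0,3,5}:6  {0,4,5}:6  {1,3,4}:3  {1,4,5}:3  {2,3,5}:3  {2,4,5}:3  {3,4,5}:6
  |U|=4: {0,1,3,4}:12  {0,1,4,5}:12  {0,2,3,5}:12  {0,2,4,5}:12  {0,3,4,5}:24  {1,2,4,5}:6  {1,3,4,5}:12  {2,3,4,5}:12
  start at 0(x): 30
  start at 1(z): 60
  start at 2(b): 60
  start at 3(c): 30
sum over floor = 180

180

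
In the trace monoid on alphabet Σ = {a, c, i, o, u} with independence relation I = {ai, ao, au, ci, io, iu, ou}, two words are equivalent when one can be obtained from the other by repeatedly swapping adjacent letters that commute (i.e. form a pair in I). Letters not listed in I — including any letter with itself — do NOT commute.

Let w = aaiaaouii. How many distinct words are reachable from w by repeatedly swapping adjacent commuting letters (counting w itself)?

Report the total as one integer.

2520

drop 0:a onto floor
drop 1:a onto {0:a}
drop 2:i onto floor
drop 3:a onto {1:a}
drop 4:a onto {3:a}
drop 5:o onto floor
drop 6:u onto floor
drop 7:i onto {2:i}
drop 8:i onto {7:i}
ground layer = {0:a, 2:i, 5:o, 6:u}
drop-orders for the pieces not yet dropped (sum over which currently-grounded one goes next):
  1 to go: {4} 1  {5} 1  {6} 1  {8} 1
  2 to go: {3,4} 1  {4,5} 2  {4,6} 2  {4,8} 2  {5,6} 2  {5,8} 2  {6,8} 2  {7,8} 1
  3 to go: {1,3,4} 1  {2,7,8} 1  {3,4,5} 3  {3,4,6} 3  {3,4,8} 3  {4,5,6} 6  {4,5,8} 6  {4,6,8} 6  {4,7,8} 3  {5,6,8} 6  {5,7,8} 3  {6,7,8} 3
  4 to go: {0,1,3,4} 1  {1,3,4,5} 4  {1,3,4,6} 4  {1,3,4,8} 4  {2,4,7,8} 4  {2,5,7,8} 4  {2,6,7,8} 4  {3,4,5,6} 12  {3,4,5,8} 12  {3,4,6,8} 12  {3,4,7,8} 6  {4,5,6,8} 24  {4,5,7,8} 12  {4,6,7,8} 12  {5,6,7,8} 12
  5 to go: {0,1,3,4,5} 5  {0,1,3,4,6} 5  {0,1,3,4,8} 5  {1,3,4,5,6} 20  {1,3,4,5,8} 20  {1,3,4,6,8} 20  {1,3,4,7,8} 10  {2,3,4,7,8} 10  {2,4,5,7,8} 20  {2,4,6,7,8} 20  {2,5,6,7,8} 20  {3,4,5,6,8} 60  {3,4,5,7,8} 30  {3,4,6,7,8} 30  {4,5,6,7,8} 60
  6 to go: {0,1,3,4,5,6} 30  {0,1,3,4,5,8} 30  {0,1,3,4,6,8} 30  {0,1,3,4,7,8} 15  {1,2,3,4,7,8} 20  {1,3,4,5,6,8} 120  {1,3,4,5,7,8} 60  {1,3,4,6,7,8} 60  {2,3,4,5,7,8} 60  {2,3,4,6,7,8} 60  {2,4,5,6,7,8} 120  {3,4,5,6,7,8} 180
  7 to go: {0,1,2,3,4,7,8} 35  {0,1,3,4,5,6,8} 210  {0,1,3,4,5,7,8} 105  {0,1,3,4,6,7,8} 105  {1,2,3,4,5,7,8} 140  {1,2,3,4,6,7,8} 140  {1,3,4,5,6,7,8} 420  {2,3,4,5,6,7,8} 420
  if 0:a drops first: 1120 orders
  if 2:i drops first: 840 orders
  if 5:o drops first: 280 orders
  if 6:u drops first: 280 orders
heap linearizations: 2520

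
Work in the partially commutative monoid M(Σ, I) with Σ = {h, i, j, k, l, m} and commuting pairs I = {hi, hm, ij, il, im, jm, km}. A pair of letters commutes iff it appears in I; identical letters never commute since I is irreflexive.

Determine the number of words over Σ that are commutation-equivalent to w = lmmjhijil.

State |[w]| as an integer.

360

0(l) covers ∅
1(m) covers 0:l
2(m) covers 1:m
3(j) covers 0:l
4(h) covers 3:j
5(i) covers ∅
6(j) covers 4:h
7(i) covers 5:i
8(l) covers 2:m, 6:j
floor of heap: 0:l, 5:i
completions by unplaced set U, small U first (add the entries for U minus each lowest piece of U):
  |U|=1: {7}:1  {8}:1
  |U|=2: {2,8}:1  {5,7}:1  {6,8}:1  {7,8}:2
  |U|=3: {1,2,8}:1  {2,6,8}:2  {2,7,8}:3  {4,6,8}:1  {5,7,8}:3  {6,7,8}:3
  |U|=4: {1,2,6,8}:3  {1,2,7,8}:4  {2,4,6,8}:3  {2,5,7,8}:6  {2,6,7,8}:8  {3,4,6,8}:1  {4,6,7,8}:4  {5,6,7,8}:6
  |U|=5: {1,2,4,6,8}:6  {1,2,5,7,8}:10  {1,2,6,7,8}:15  {2,3,4,6,8}:4  {2,4,6,7,8}:15  {2,5,6,7,8}:20  {3,4,6,7,8}:5  {4,5,6,7,8}:10
  |U|=6: {1,2,3,4,6,8}:10  {1,2,4,6,7,8}:36  {1,2,5,6,7,8}:45  {2,3,4,6,7,8}:24  {2,4,5,6,7,8}:45  {3,4,5,6,7,8}:15
  |U|=7: {0,1,2,3,4,6,8}:10  {1,2,3,4,6,7,8}:70  {1,2,4,5,6,7,8}:126  {2,3,4,5,6,7,8}:84
  start at 0(l): 280
  start at 5(i): 80
sum over floor = 360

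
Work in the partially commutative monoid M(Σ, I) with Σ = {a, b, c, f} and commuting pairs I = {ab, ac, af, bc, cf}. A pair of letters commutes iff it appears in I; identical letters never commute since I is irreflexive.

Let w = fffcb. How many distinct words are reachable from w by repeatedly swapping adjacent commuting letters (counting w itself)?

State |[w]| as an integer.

5

#0=f has no predecessor
#1=f depends on [0:f]
#2=f depends on [1:f]
#3=c has no predecessor
#4=b depends on [2:f]
sources: [0:f, 3:c]
N(rest) = Σ N(rest − s) over sources s of rest; N(one piece) = 1:
  size 1 → [3]=1  [4]=1
  size 2 → [2,4]=1  [3,4]=2
  size 3 → [1,2,4]=1  [2,3,4]=3
  first=0(f) contributes 4
  first=3(c) contributes 1
|[w]| = 5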